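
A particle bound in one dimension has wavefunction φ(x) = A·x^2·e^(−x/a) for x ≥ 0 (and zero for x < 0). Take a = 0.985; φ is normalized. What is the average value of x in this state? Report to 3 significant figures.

By definition ⟨x⟩ = ∫ x |φ(x)|² dx.
With ∫₀^∞ x^5 e^(−αx) dx = 5!/α^6, since the A² factors cancel between numerator and denominator, ⟨x⟩ = 5·a/2.
With a = 0.985, ⟨x⟩ = 2.463.

⟨x⟩ ≈ 2.46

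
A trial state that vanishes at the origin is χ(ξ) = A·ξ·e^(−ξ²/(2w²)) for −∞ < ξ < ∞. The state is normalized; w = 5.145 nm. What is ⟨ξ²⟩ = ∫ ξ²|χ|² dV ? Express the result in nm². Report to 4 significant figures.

The expectation value is the |χ|²-weighted average of ξ^2: ∫ ξ^2|χ|² dξ.
Evaluating both integrals, ⟨ξ²⟩ = 3·w^2/2.
Putting w = 5.145 gives 39.707.

⟨ξ^2⟩ ≈ 39.71 nm^2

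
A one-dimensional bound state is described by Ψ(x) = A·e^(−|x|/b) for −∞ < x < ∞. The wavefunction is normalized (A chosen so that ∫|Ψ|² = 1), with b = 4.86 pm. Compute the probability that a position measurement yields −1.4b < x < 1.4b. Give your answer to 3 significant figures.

The probability is P = ∫ |Ψ|² dx over [−1.4b, 1.4b].
The normalization integral ∫|Ψ|²dx over the whole domain equals b·A², and A² cancels in the ratio.
By symmetry take twice the x ≥ 0 contribution in numerator and denominator; the 2's cancel. Let u = x/b; then A² and the length scale cancel, so P = ∫_{0}^{1.4} e^(-2·u) du ÷ ∫_{0}^{∞} e^(-2·u) du.
With ∫ e^(-2·u) du = -e^(-2·u)/2 + C, the region integral is 1/2 - e^(-14/5)/2 and the full one is 1/2.
The result is P = 0.9392.

P ≈ 0.939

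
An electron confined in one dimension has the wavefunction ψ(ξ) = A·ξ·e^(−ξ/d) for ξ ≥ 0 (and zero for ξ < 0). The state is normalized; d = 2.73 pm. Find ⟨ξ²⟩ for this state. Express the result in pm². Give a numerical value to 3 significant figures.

⟨ξ^2⟩ ≈ 22.4 pm^2

The expectation value is the |ψ|²-weighted average of ξ^2: ∫ ξ^2|ψ|² dξ.
Using ∫₀^∞ ξⁿ e^(−αξ) dξ = n!/αⁿ⁺¹, evaluating both integrals, ⟨ξ²⟩ = 3·d^2.
With d = 2.73, ⟨ξ^2⟩ = 22.36.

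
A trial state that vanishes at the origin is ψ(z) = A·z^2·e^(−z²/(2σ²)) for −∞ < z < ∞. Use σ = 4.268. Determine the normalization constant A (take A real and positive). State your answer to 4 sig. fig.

A ≈ 0.02305

We need A² ∫|f|² dz = 1, taking the integral from −∞ to ∞.
With ∫_{−∞}^{∞} z^(2m) e^(−αz²) dz = (2m−1)!!·√π / (2^m α^(m+1/2)), ∫|ψ|² dz = A²·(3·√(π)·σ^5/4).
Hence A² = 1/[3·√(π)·σ^5/4].
With σ = 4.268: A² = 0.00053118 and A = 0.023047.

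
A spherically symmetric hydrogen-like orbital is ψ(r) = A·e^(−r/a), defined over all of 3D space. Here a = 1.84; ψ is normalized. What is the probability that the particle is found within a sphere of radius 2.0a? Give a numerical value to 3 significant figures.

With dV = 4πr²dr, the probability is ∫|ψ|² dV over r ≤ 2.0a.
Normalization gives A² = 1/(π·a^3).
Substituting u = r/a, A², 4π and the length scale all cancel in the ratio: P = ∫_{0}^{2.0} u^2·e^(-2·u) du / ∫_{0}^{∞} u^2·e^(-2·u) du.
An antiderivative of u^2·e^(-2·u) is -(2·u^2 + 2·u + 1)·e^(-2·u)/4; evaluating from 0 to 2.0 gives 1/4 - 13·e^(-4)/4, while the full integral is 1/4.
Taking the ratio yields P = 0.7619.

P ≈ 0.762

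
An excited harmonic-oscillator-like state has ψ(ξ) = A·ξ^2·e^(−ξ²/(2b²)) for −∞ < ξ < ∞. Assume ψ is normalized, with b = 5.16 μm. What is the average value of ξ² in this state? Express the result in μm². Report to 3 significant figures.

⟨ξ^2⟩ ≈ 66.6 μm^2

The expectation value is the |ψ|²-weighted average of ξ^2: ∫ ξ^2|ψ|² dξ.
Evaluating both integrals, ⟨ξ²⟩ = 5·b^2/2.
With b = 5.16, ⟨ξ^2⟩ = 66.56.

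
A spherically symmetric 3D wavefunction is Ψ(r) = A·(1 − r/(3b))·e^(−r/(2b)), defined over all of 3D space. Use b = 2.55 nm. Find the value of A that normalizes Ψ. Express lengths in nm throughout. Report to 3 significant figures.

A ≈ 0.0848 nm^(-3/2)

We need A² ∫|f|² 4πr² dr = 1, taking the integral from 0 to ∞.
In 3D with spherical symmetry the volume element is 4πr² dr.
Using ∫₀^∞ rⁿ e^(−αr) dr = n!/αⁿ⁺¹, the integral (without the A² prefactor) comes out to 8·π·b^3/3.
Setting this equal to 1 gives A² = 1/(8·π·b^3/3).
With b = 2.55: A² = 0.007199 and A = 0.08485.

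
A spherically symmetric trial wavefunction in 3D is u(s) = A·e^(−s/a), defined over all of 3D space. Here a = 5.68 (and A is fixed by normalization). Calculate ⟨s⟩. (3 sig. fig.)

⟨s⟩ ≈ 8.52

The expectation value is the |u|²-weighted average of s: ∫ s|u|² 4πs² ds.
With ∫₀^∞ s^3 e^(−αs) ds = 3!/α^4, the ratio of the moment integral to the normalization integral gives ⟨s⟩ = 3·a/2.
Putting a = 5.68 gives 8.520.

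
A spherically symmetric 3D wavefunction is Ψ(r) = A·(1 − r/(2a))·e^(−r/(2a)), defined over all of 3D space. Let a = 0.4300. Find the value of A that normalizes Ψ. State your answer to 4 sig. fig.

A ≈ 0.7074

We need A² ∫|f|² 4πr² dr = 1, taking the integral from 0 to ∞.
Using ∫₀^∞ rⁿ e^(−αr) dr = n!/αⁿ⁺¹, with Ψ = A·(1 − r/(2a))·e^(−r/(2a)), the integral evaluates to A²·[8·π·a^3].
Setting this equal to 1 gives A² = 1/(8·π·a^3).
Plugging in a = 0.4300 yields A = 0.70742.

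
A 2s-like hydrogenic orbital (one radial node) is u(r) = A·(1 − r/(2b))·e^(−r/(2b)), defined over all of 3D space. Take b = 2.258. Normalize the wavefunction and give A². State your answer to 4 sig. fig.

A^2 ≈ 0.003456

We need A² ∫|f|² 4πr² dr = 1, taking the integral from 0 to ∞.
The angular integral contributes 4π, leaving ∫₀^∞ r²|u|² dr.
Using ∫₀^∞ rⁿ e^(−αr) dr = n!/αⁿ⁺¹, with u = A·(1 − r/(2b))·e^(−r/(2b)), the integral evaluates to A²·[8·π·b^3].
So A² = (8·π·b^3)^(−1).
Plugging in b = 2.258 yields A = 0.058789.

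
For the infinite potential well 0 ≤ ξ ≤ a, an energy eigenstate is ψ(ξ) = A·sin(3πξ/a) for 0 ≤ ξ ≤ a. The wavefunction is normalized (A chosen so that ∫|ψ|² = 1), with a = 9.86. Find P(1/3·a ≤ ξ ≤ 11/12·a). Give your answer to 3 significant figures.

|ψ|² is the probability density, so P = ∫_{1/3·a}^{11/12·a} |ψ|² dξ.
With A² fixed by ∫|ψ|² = 1, i.e. A² = (a/2)^(−1), substitute and integrate.
Let u = ξ/a; then A² and the length scale cancel, so P = ∫_{1/3}^{11/12} sin(3·π·u)^2 du ÷ ∫_{0}^{1} sin(3·π·u)^2 du.
An antiderivative of sin(3·π·u)^2 is u/2 - sin(6·π·u)/(12·π); evaluating from 1/3 to 11/12 gives 1/(12·π) + 7/24, while the full integral is 1/2.
Evaluating gives P = (2 + 7·π)/(12·π).

P ≈ 0.636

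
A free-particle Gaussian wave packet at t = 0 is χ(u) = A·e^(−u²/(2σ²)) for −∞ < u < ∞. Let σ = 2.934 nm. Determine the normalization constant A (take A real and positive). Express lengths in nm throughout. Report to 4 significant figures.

The normalization condition is ∫|χ|² du = 1 from −∞ to ∞.
Using the Gaussian integral ∫_{−∞}^{∞} e^(−αu²) du = √(π/α), carrying out the integral gives A² · √(π)·σ.
Hence A² = 1/[√(π)·σ].
Substituting σ = 2.934 gives A² = 0.19229, so A = 0.43851.

A ≈ 0.4385 nm^(-1/2)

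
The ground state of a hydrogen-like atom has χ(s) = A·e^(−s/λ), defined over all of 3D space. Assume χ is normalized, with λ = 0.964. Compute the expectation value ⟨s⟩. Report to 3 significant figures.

By definition ⟨s⟩ = ∫ s |χ(s)|² 4πs² ds.
Using ∫₀^∞ sⁿ e^(−αs) ds = n!/αⁿ⁺¹, the ratio of the moment integral to the normalization integral gives ⟨s⟩ = 3·λ/2.
Putting λ = 0.964 gives 1.446.

⟨s⟩ ≈ 1.45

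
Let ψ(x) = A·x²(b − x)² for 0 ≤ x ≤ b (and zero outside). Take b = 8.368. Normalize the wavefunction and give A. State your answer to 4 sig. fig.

Normalization requires ∫|ψ|² dx = 1, integrated from 0 to b.
With ψ = A·x²(b − x)², the integral evaluates to A²·[b^9/630].
So A² = (b^9/630)^(−1).
With b = 8.368: A² = 0.0000031315 and A = 0.0017696.

A ≈ 0.001770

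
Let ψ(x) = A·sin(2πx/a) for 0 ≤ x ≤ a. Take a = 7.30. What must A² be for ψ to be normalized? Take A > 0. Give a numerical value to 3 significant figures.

A^2 ≈ 0.274

The normalization condition is ∫|ψ|² dx = 1 from 0 to a.
Using sin²θ = (1 − cos 2θ)/2, ∫|ψ|² dx = A²·(a/2).
Setting this equal to 1 gives A² = 1/(a/2).
Substituting a = 7.30 gives A² = 0.2740, so A = 0.5234.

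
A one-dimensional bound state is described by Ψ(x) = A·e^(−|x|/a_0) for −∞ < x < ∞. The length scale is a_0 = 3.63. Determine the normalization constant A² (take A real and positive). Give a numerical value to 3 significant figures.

The normalization condition is ∫|Ψ|² dx = 1 from −∞ to ∞.
With ∫₀^∞ x^0 e^(−αx) dx = 0!/α^1, ∫|Ψ|² dx = A²·(a_0).
Setting this equal to 1 gives A² = 1/(a_0).
With a_0 = 3.63: A² = 0.2755 and A = 0.5249.

A^2 ≈ 0.275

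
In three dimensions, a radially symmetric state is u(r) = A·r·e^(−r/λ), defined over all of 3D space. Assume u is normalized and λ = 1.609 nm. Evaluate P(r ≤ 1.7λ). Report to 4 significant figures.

P ≈ 0.2558

Integrate the radial probability density 4πr²|u|² over r ≤ 1.7λ.
Normalization gives A² = 1/(3·π·λ^5).
Substituting t = r/λ, A², 4π and the length scale all cancel in the ratio: P = ∫_{0}^{1.7} t^4·e^(-2·t) dt / ∫_{0}^{∞} t^4·e^(-2·t) dt.
Using ∫ t^4·e^(-2·t) dt = -(t^4/2 + t^3 + 3·t^2/2 + 3·t/2 + 3/4)·e^(-2·t), the numerator is ≈ 0.191864 and the denominator is 3/4.
Taking the ratio yields P = 0.25582.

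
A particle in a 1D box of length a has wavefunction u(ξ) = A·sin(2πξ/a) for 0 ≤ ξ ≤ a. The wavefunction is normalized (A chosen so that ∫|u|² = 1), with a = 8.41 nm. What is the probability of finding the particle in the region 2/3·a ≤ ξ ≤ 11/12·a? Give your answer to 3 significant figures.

The probability is P = ∫ |u|² dξ over [2/3·a, 11/12·a].
Since A² = 1/(a/2), this is the region integral divided by the full normalization integral.
Let t = ξ/a; then A² and the length scale cancel, so P = ∫_{2/3}^{11/12} sin(2·π·t)^2 dt ÷ ∫_{0}^{1} sin(2·π·t)^2 dt.
An antiderivative of sin(2·π·t)^2 is t/2 - sin(4·π·t)/(8·π); evaluating from 2/3 to 11/12 gives √(3)/(8·π) + 1/8, while the full integral is 1/2.
This works out to P = (√(3) + π)/(4·π).

P ≈ 0.388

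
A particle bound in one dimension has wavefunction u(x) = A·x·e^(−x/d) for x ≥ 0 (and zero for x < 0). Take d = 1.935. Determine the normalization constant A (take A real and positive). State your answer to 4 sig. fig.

Require ∫ |u|² dx = 1 over the whole domain.
Using ∫₀^∞ xⁿ e^(−αx) dx = n!/αⁿ⁺¹, with u = A·x·e^(−x/d), the integral evaluates to A²·[d^3/4].
Setting this equal to 1 gives A² = 1/(d^3/4).
Substituting d = 1.935 gives A² = 0.55210, so A = 0.74303.

A ≈ 0.7430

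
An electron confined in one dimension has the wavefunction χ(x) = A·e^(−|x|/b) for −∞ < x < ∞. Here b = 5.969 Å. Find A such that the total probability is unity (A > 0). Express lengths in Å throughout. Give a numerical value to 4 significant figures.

A ≈ 0.4093 Å^(-1/2)

We need A² ∫|f|² dx = 1, taking the integral from −∞ to ∞.
With ∫₀^∞ x^0 e^(−αx) dx = 0!/α^1, ∫|χ|² dx = A²·(b).
So A² = (b)^(−1).
Plugging in b = 5.969 yields A = 0.40931.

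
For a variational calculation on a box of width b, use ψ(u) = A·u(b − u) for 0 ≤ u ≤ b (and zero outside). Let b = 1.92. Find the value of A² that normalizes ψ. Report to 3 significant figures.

Require ∫ |ψ|² du = 1 over the whole domain.
Expanding the polynomial and integrating term by term, ∫|ψ|² du = A²·(b^5/30).
Plugging in b = 1.92 yields A = 1.072.

A^2 ≈ 1.15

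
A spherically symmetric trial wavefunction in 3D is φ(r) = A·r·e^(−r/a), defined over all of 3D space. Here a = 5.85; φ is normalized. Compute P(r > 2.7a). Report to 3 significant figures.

P ≈ 0.373

With dV = 4πr²dr, the probability is ∫|φ|² dV over r > 2.7a.
The full normalization integral is A²·[3·π·a^5] = 1, fixing A².
Let u = r/a; then A², 4π and the length scale all cancel, so P = ∫_{2.7}^{∞} u^4·e^(-2·u) du ÷ ∫_{0}^{∞} u^4·e^(-2·u) du.
Using ∫ u^4·e^(-2·u) du = -(u^4/2 + u^3 + 3·u^2/2 + 3·u/2 + 3/4)·e^(-2·u), the numerator is ≈ 0.27998 and the denominator is 3/4.
Taking the ratio yields P = 0.3733.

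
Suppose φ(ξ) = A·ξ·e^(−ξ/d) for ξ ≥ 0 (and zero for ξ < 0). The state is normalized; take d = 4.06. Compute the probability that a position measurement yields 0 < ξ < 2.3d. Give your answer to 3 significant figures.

P ≈ 0.837

|φ|² is the probability density, so P = ∫_{0}^{2.3d} |φ|² dξ.
With A² fixed by ∫|φ|² = 1, i.e. A² = (d^3/4)^(−1), substitute and integrate.
Let u = ξ/d; then A² and the length scale cancel, so P = ∫_{0}^{2.3} u^2·e^(-2·u) du ÷ ∫_{0}^{∞} u^2·e^(-2·u) du.
With ∫ u^2·e^(-2·u) du = -(2·u^2 + 2·u + 1)·e^(-2·u)/4 + C, the region integral is 1/4 - 809·e^(-23/5)/200 and the full one is 1/4.
The result is P = 0.8374.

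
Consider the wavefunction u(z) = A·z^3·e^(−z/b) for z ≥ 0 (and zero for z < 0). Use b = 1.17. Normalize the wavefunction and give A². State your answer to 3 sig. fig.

The normalization condition is ∫|u|² dz = 1 from 0 to ∞.
Recall ∫₀^∞ z^m e^(−z/β) dz = m!·β^(m+1), with u = A·z^3·e^(−z/b), the integral evaluates to A²·[45·b^7/8].
With b = 1.17: A² = 0.05923 and A = 0.2434.

A^2 ≈ 0.0592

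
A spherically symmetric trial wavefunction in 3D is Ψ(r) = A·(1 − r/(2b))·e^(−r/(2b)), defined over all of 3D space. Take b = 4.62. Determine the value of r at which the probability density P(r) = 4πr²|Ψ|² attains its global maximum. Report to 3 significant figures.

The maximum of P(r) = 4πr²|Ψ|² occurs where its derivative vanishes.
This gives r = b·(√(5) + 3).
With b = 4.62, the most probable radial distance is 24.19.

r ≈ 24.2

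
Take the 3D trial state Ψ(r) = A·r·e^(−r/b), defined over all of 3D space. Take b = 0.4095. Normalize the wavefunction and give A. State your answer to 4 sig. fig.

A ≈ 3.035

The normalization condition is ∫|Ψ|² 4πr² dr = 1 from 0 to ∞.
Carrying out the integral gives A² · 3·π·b^5.
Setting this equal to 1 gives A² = 1/(3·π·b^5).
With b = 0.4095: A² = 9.2142 and A = 3.0355.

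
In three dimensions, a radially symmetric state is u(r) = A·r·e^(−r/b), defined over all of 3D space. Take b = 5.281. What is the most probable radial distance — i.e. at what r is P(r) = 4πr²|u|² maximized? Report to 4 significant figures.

r ≈ 10.56

Set d/dr [P(r) = 4πr²|u|²] = 0 and solve for r > 0.
Solving yields r = 2·b.
With b = 5.281, the most probable radial distance is 10.562.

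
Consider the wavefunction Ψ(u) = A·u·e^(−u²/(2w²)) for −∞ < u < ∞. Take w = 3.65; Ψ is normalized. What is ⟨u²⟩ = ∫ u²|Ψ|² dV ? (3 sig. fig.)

By definition ⟨u²⟩ = ∫ u^2 |Ψ(u)|² du.
The ratio of the moment integral to the normalization integral gives ⟨u²⟩ = 3·w^2/2.
Putting w = 3.65 gives 19.98.

⟨u^2⟩ ≈ 20.0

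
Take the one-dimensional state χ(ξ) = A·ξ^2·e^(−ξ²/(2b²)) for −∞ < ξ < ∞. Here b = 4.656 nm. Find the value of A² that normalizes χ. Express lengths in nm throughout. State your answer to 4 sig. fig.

A^2 ≈ 0.0003438 nm^(-5)

Require ∫ |χ|² dξ = 1 over the whole domain.
With χ = A·ξ^2·e^(−ξ²/(2b²)), the integral evaluates to A²·[3·√(π)·b^5/4].
Setting this equal to 1 gives A² = 1/(3·√(π)·b^5/4).
With b = 4.656: A² = 0.00034379 and A = 0.018542.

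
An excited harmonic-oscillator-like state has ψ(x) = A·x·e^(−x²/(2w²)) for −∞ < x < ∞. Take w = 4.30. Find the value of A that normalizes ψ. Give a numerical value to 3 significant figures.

We need A² ∫|f|² dx = 1, taking the integral from −∞ to ∞.
With ∫_{−∞}^{∞} x^(2m) e^(−αx²) dx = (2m−1)!!·√π / (2^m α^(m+1/2)), the integral (without the A² prefactor) comes out to √(π)·w^3/2.
With w = 4.30: A² = 0.01419 and A = 0.1191.

A ≈ 0.119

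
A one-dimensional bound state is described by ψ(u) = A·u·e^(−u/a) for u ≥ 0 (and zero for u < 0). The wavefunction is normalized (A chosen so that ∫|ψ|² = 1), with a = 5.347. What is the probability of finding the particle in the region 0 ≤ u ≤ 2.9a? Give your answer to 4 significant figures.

P ≈ 0.9285

P = ∫_{0}^{2.9a} |ψ(u)|² du.
With A² fixed by ∫|ψ|² = 1, i.e. A² = (a^3/4)^(−1), substitute and integrate.
Let t = u/a; then A² and the length scale cancel, so P = ∫_{0}^{2.9} t^2·e^(-2·t) dt ÷ ∫_{0}^{∞} t^2·e^(-2·t) dt.
Using ∫ t^2·e^(-2·t) dt = -(2·t^2 + 2·t + 1)·e^(-2·t)/4, the numerator is 1/4 - 1181·e^(-29/5)/200 and the denominator is 1/4.
This works out to P = 0.92849.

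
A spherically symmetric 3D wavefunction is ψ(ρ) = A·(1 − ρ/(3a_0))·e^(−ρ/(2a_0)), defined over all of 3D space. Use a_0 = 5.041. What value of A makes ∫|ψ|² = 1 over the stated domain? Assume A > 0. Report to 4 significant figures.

A ≈ 0.03053

Require ∫ |ψ|² 4πρ² dρ = 1 over the whole domain.
(Spherical symmetry: dV = 4πρ² dρ.)
With ∫₀^∞ ρ^4 e^(−αρ) dρ = 4!/α^5, the integral (without the A² prefactor) comes out to 8·π·a_0^3/3.
Plugging in a_0 = 5.041 yields A = 0.030526.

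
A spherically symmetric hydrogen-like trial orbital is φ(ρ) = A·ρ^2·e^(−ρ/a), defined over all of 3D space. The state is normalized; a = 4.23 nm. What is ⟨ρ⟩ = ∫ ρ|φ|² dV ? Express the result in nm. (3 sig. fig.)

⟨ρ⟩ = ∫ ρ |φ|² 4πρ² dρ over the full domain.
The ratio of the moment integral to the normalization integral gives ⟨ρ⟩ = 7·a/2.
With a = 4.23, ⟨ρ⟩ = 14.81.

⟨ρ⟩ ≈ 14.8 nm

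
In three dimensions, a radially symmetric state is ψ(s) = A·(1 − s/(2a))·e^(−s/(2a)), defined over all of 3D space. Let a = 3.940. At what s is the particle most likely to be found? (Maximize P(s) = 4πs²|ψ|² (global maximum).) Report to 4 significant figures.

Differentiate P(s) = 4πs²|ψ|² with respect to s and set to zero.
This gives s = a·(√(5) + 3).
With a = 3.940, the most probable radial distance is 20.630.

s ≈ 20.63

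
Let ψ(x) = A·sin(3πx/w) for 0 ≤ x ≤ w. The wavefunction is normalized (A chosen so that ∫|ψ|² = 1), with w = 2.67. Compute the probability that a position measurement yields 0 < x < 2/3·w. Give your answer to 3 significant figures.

|ψ|² is the probability density, so P = ∫_{0}^{2/3·w} |ψ|² dx.
Since A² = 1/(w/2), this is the region integral divided by the full normalization integral.
Let u = x/w; then A² and the length scale cancel, so P = ∫_{0}^{2/3} sin(3·π·u)^2 du ÷ ∫_{0}^{1} sin(3·π·u)^2 du.
With ∫ sin(3·π·u)^2 du = u/2 - sin(6·π·u)/(12·π) + C, the region integral is 1/3 and the full one is 1/2.
The result is P = 2/3.

P ≈ 0.667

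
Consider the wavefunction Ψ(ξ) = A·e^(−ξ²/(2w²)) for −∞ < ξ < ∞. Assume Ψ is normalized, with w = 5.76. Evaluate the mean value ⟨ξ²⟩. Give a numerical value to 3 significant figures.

By definition ⟨ξ²⟩ = ∫ ξ^2 |Ψ(ξ)|² dξ.
With ∫_{−∞}^{∞} ξ^(2m) e^(−αξ²) dξ = (2m−1)!!·√π / (2^m α^(m+1/2)), evaluating both integrals, ⟨ξ²⟩ = w^2/2.
Putting w = 5.76 gives 16.59.

⟨ξ^2⟩ ≈ 16.6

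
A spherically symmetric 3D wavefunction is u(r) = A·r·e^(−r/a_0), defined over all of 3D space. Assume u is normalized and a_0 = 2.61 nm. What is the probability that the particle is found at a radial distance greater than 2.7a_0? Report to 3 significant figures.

P = ∫ |u|² 4πr² dr over r > 2.7a_0.
Normalization gives A² = 1/(3·π·a_0^5).
Substituting t = r/a_0, A², 4π and the length scale all cancel in the ratio: P = ∫_{2.7}^{∞} t^4·e^(-2·t) dt / ∫_{0}^{∞} t^4·e^(-2·t) dt.
With ∫ t^4·e^(-2·t) dt = -(t^4/2 + t^3 + 3·t^2/2 + 3·t/2 + 3/4)·e^(-2·t) + C, the region integral is ≈ 0.27998 and the full one is 3/4.
Taking the ratio yields P = 0.3733.

P ≈ 0.373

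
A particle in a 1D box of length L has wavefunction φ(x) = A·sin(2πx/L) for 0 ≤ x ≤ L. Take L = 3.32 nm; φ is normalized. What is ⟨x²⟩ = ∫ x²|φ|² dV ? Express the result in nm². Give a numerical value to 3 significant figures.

By definition ⟨x²⟩ = ∫ x^2 |φ(x)|² dx.
Using sin²θ = (1 − cos 2θ)/2, evaluating both integrals, ⟨x²⟩ = -L^2/(8·π^2) + L^2/3.
With L = 3.32, ⟨x^2⟩ = 3.535.

⟨x^2⟩ ≈ 3.53 nm^2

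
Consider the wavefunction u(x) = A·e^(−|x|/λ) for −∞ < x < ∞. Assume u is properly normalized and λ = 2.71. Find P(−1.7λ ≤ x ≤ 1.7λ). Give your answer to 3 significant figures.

P ≈ 0.967

P = ∫_{−1.7λ}^{1.7λ} |u(x)|² dx.
Since A² = 1/(λ), this is the region integral divided by the full normalization integral.
Both integrals are even about x = 0, so only the x ≥ 0 halves are needed (the factors of 2 cancel). Let t = x/λ; then A² and the length scale cancel, so P = ∫_{0}^{1.7} e^(-2·t) dt ÷ ∫_{0}^{∞} e^(-2·t) dt.
Using ∫ e^(-2·t) dt = -e^(-2·t)/2, the numerator is 1/2 - e^(-17/5)/2 and the denominator is 1/2.
Evaluating gives P = 0.9666.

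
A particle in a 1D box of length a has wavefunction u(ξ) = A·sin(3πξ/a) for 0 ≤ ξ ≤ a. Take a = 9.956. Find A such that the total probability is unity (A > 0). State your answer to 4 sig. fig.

Require ∫ |u|² dξ = 1 over the whole domain.
Carrying out the integral gives A² · a/2.
So A² = (a/2)^(−1).
Substituting a = 9.956 gives A² = 0.20088, so A = 0.44820.

A ≈ 0.4482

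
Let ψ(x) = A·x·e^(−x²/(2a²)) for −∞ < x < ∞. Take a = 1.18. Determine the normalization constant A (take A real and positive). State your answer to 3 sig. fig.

A ≈ 0.829

Normalization requires ∫|ψ|² dx = 1, integrated from −∞ to ∞.
With ∫_{−∞}^{∞} x^(2m) e^(−αx²) dx = (2m−1)!!·√π / (2^m α^(m+1/2)), ∫|ψ|² dx = A²·(√(π)·a^3/2).
Hence A² = 1/[√(π)·a^3/2].
Plugging in a = 1.18 yields A = 0.8287.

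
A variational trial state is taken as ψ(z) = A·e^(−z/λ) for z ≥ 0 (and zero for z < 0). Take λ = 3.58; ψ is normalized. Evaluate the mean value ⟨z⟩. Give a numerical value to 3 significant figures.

⟨z⟩ ≈ 1.79

The expectation value is the |ψ|²-weighted average of z: ∫ z|ψ|² dz.
Using ∫₀^∞ zⁿ e^(−αz) dz = n!/αⁿ⁺¹, since the A² factors cancel between numerator and denominator, ⟨z⟩ = λ/2.
Putting λ = 3.58 gives 1.790.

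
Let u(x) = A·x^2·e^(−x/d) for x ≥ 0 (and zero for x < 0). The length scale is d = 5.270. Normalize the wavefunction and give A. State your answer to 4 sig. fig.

A ≈ 0.01811

We need A² ∫|f|² dx = 1, taking the integral from 0 to ∞.
The integral (without the A² prefactor) comes out to 3·d^5/4.
So A² = (3·d^5/4)^(−1).
Plugging in d = 5.270 yields A = 0.018111.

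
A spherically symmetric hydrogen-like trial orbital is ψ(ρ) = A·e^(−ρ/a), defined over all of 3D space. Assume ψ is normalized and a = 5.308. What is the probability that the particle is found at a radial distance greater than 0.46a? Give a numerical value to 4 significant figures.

P ≈ 0.9338

With dV = 4πρ²dρ, the probability is ∫|ψ|² dV over ρ > 0.46a.
Normalization gives A² = 1/(π·a^3).
In terms of u = ρ/a (A², 4π and the length scale all cancel between numerator and denominator), P = [∫_{0.46}^{∞} u^2·e^(-2·u) du] / [∫_{0}^{∞} u^2·e^(-2·u) du].
With ∫ u^2·e^(-2·u) du = -(2·u^2 + 2·u + 1)·e^(-2·u)/4 + C, the region integral is 2929·e^(-23/25)/5000 and the full one is 1/4.
The region integral divided by the full integral gives P = 0.93381.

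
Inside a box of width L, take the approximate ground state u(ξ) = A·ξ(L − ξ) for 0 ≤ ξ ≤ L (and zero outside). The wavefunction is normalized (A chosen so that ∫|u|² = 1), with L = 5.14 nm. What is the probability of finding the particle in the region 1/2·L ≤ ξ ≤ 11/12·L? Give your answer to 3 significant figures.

P ≈ 0.495

|u|² is the probability density, so P = ∫_{1/2·L}^{11/12·L} |u|² dξ.
The normalization integral ∫|u|²dξ over the whole domain equals L^5/30·A², and A² cancels in the ratio.
Let t = ξ/L; then A² and the length scale cancel, so P = ∫_{1/2}^{11/12} t^2·(1 - t)^2 dt ÷ ∫_{0}^{1} t^2·(1 - t)^2 dt.
With ∫ t^2·(1 - t)^2 dt = t^3·(6·t^2 - 15·t + 10)/30 + C, the region integral is ≈ 0.016497 and the full one is 1/30.
The result is P = 0.4949.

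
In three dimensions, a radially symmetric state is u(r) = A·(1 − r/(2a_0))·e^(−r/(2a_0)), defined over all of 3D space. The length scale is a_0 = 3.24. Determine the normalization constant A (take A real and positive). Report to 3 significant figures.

A ≈ 0.0342

The normalization condition is ∫|u|² 4πr² dr = 1 from 0 to ∞.
The angular integral contributes 4π, leaving ∫₀^∞ r²|u|² dr.
Using ∫₀^∞ rⁿ e^(−αr) dr = n!/αⁿ⁺¹, with u = A·(1 − r/(2a_0))·e^(−r/(2a_0)), the integral evaluates to A²·[8·π·a_0^3].
Substituting a_0 = 3.24 gives A² = 0.001170, so A = 0.03420.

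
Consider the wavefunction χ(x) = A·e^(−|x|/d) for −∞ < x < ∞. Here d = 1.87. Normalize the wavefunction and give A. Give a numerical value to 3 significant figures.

Require ∫ |χ|² dx = 1 over the whole domain.
∫|χ|² dx = A²·(d).
Setting this equal to 1 gives A² = 1/(d).
With d = 1.87: A² = 0.5348 and A = 0.7313.

A ≈ 0.731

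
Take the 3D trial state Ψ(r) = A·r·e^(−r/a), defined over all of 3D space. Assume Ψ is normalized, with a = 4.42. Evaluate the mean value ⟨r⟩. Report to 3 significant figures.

⟨r⟩ ≈ 11.1

By definition ⟨r⟩ = ∫ r |Ψ(r)|² 4πr² dr.
Using ∫₀^∞ rⁿ e^(−αr) dr = n!/αⁿ⁺¹, since the A² factors cancel between numerator and denominator, ⟨r⟩ = 5·a/2.
Putting a = 4.42 gives 11.05.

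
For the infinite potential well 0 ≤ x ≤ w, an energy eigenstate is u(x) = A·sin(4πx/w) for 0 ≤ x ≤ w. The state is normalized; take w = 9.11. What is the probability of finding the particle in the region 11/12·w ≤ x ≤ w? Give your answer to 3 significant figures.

P = ∫_{11/12·w}^{w} |u(x)|² dx.
With A² fixed by ∫|u|² = 1, i.e. A² = (w/2)^(−1), substitute and integrate.
Let t = x/w; then A² and the length scale cancel, so P = ∫_{11/12}^{1} sin(4·π·t)^2 dt ÷ ∫_{0}^{1} sin(4·π·t)^2 dt.
Using ∫ sin(4·π·t)^2 dt = t/2 - sin(4·π·t)·cos(4·π·t)/(8·π), the numerator is -√(3)/(32·π) + 1/24 and the denominator is 1/2.
Taking the ratio, P = (-√(3)/16 + π/12)/π.

P ≈ 0.0489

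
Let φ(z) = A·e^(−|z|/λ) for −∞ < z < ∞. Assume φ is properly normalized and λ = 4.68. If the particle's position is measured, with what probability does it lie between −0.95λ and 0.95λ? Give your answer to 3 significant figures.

P = ∫_{−0.95λ}^{0.95λ} |φ(z)|² dz.
Since A² = 1/(λ), this is the region integral divided by the full normalization integral.
By symmetry take twice the z ≥ 0 contribution in numerator and denominator; the 2's cancel. Substituting u = z/λ, A² and the length scale cancel in the ratio: P = ∫_{0}^{0.95} e^(-2·u) du / ∫_{0}^{∞} e^(-2·u) du.
An antiderivative of e^(-2·u) is -e^(-2·u)/2; evaluating from 0 to 0.95 gives 1/2 - e^(-19/10)/2, while the full integral is 1/2.
This works out to P = 0.8504.

P ≈ 0.850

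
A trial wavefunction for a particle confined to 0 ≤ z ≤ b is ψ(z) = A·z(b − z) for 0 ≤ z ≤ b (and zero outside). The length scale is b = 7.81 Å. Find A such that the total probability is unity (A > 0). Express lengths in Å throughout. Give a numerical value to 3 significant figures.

A ≈ 0.0321 Å^(-5/2)

We need A² ∫|f|² dz = 1, taking the integral from 0 to b.
Carrying out the integral gives A² · b^5/30.
So A² = (b^5/30)^(−1).
Plugging in b = 7.81 yields A = 0.03213.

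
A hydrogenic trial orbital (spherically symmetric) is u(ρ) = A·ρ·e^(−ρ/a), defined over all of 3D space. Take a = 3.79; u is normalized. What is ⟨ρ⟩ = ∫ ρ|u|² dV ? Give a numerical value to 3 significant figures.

The expectation value is the |u|²-weighted average of ρ: ∫ ρ|u|² 4πρ² dρ.
The ratio of the moment integral to the normalization integral gives ⟨ρ⟩ = 5·a/2.
Putting a = 3.79 gives 9.475.

⟨ρ⟩ ≈ 9.48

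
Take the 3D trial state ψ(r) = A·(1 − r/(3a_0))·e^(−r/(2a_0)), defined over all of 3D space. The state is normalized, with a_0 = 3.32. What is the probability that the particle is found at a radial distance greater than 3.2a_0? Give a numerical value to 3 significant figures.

P ≈ 0.647

Integrate the radial probability density 4πr²|ψ|² over r > 3.2a_0.
The full normalization integral is A²·[8·π·a_0^3/3] = 1, fixing A².
Let u = r/a_0; then A², 4π and the length scale all cancel, so P = ∫_{3.2}^{∞} u^2·(1 - u/3)^2·e^(-u) du ÷ ∫_{0}^{∞} u^2·(1 - u/3)^2·e^(-u) du.
Using ∫ u^2·(1 - u/3)^2·e^(-u) du = (-u^4 + 2·u^3 - 3·u^2 - 6·u - 6)·e^(-u)/9, the numerator is 6614·e^(-16/5)/625 and the denominator is 2/3.
The region integral divided by the full integral gives P = 0.6470.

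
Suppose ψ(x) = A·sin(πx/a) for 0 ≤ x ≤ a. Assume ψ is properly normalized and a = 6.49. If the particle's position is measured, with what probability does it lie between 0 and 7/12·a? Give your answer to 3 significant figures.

The probability is P = ∫ |ψ|² dx over [0, 7/12·a].
The normalization integral ∫|ψ|²dx over the whole domain equals a/2·A², and A² cancels in the ratio.
Let u = x/a; then A² and the length scale cancel, so P = ∫_{0}^{7/12} sin(π·u)^2 du ÷ ∫_{0}^{1} sin(π·u)^2 du.
Using ∫ sin(π·u)^2 du = u/2 - sin(2·π·u)/(4·π), the numerator is 1/(8·π) + 7/24 and the denominator is 1/2.
Taking the ratio, P = (3 + 7·π)/(12·π).

P ≈ 0.663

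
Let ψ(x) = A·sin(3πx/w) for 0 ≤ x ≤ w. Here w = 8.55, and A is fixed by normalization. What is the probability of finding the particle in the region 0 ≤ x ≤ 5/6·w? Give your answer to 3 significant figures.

P ≈ 0.833

P = ∫_{0}^{5/6·w} |ψ(x)|² dx.
With A² fixed by ∫|ψ|² = 1, i.e. A² = (w/2)^(−1), substitute and integrate.
Substituting u = x/w, A² and the length scale cancel in the ratio: P = ∫_{0}^{5/6} sin(3·π·u)^2 du / ∫_{0}^{1} sin(3·π·u)^2 du.
With ∫ sin(3·π·u)^2 du = u/2 - sin(6·π·u)/(12·π) + C, the region integral is 5/12 and the full one is 1/2.
Taking the ratio, P = 5/6.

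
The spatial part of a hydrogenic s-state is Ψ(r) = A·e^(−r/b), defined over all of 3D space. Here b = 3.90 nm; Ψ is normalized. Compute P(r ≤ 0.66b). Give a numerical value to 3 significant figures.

P ≈ 0.148

Integrate the radial probability density 4πr²|Ψ|² over r ≤ 0.66b.
A² is fixed by ∫₀^∞ 4πr²|Ψ|² dr = 1, i.e. A² = (π·b^3)^(−1).
Substituting u = r/b, A², 4π and the length scale all cancel in the ratio: P = ∫_{0}^{0.66} u^2·e^(-2·u) du / ∫_{0}^{∞} u^2·e^(-2·u) du.
An antiderivative of u^2·e^(-2·u) is -(2·u^2 + 2·u + 1)·e^(-2·u)/4; evaluating from 0 to 0.66 gives 1/4 - 3989·e^(-33/25)/5000, while the full integral is 1/4.
Taking the ratio yields P = 0.1475.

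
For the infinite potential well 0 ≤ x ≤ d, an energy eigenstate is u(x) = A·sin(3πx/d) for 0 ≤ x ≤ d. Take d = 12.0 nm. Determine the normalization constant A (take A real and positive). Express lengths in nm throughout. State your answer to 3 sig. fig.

A ≈ 0.408 nm^(-1/2)

We need A² ∫|f|² dx = 1, taking the integral from 0 to d.
Using sin²θ = (1 − cos 2θ)/2, the integral (without the A² prefactor) comes out to d/2.
Plugging in d = 12.0 yields A = 0.4082.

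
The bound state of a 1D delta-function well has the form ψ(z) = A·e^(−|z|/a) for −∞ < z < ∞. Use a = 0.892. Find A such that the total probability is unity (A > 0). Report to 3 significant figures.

We need A² ∫|f|² dz = 1, taking the integral from −∞ to ∞.
Using ∫₀^∞ zⁿ e^(−αz) dz = n!/αⁿ⁺¹, the integral (without the A² prefactor) comes out to a.
Setting this equal to 1 gives A² = 1/(a).
Substituting a = 0.892 gives A² = 1.121, so A = 1.059.

A ≈ 1.06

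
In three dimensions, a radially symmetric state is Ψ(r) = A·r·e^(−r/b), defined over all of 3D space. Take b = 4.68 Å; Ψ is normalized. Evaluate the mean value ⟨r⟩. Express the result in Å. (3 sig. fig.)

⟨r⟩ ≈ 11.7 Å

⟨r⟩ = ∫ r |Ψ|² 4πr² dr over the full domain.
Recall ∫₀^∞ r^m e^(−r/β) dr = m!·β^(m+1), evaluating both integrals, ⟨r⟩ = 5·b/2.
Putting b = 4.68 gives 11.70.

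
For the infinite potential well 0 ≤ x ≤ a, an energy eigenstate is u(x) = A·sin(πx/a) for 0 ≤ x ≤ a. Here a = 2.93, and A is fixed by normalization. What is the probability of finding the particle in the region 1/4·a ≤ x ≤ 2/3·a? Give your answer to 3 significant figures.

|u|² is the probability density, so P = ∫_{1/4·a}^{2/3·a} |u|² dx.
The normalization integral ∫|u|²dx over the whole domain equals a/2·A², and A² cancels in the ratio.
In terms of t = x/a (A² and the length scale cancel between numerator and denominator), P = [∫_{1/4}^{2/3} sin(π·t)^2 dt] / [∫_{0}^{1} sin(π·t)^2 dt].
Using ∫ sin(π·t)^2 dt = t/2 - sin(2·π·t)/(4·π), the numerator is √(3)/(8·π) + 1/(4·π) + 5/24 and the denominator is 1/2.
Evaluating gives P = (3·√(3) + 6 + 5·π)/(12·π).

P ≈ 0.714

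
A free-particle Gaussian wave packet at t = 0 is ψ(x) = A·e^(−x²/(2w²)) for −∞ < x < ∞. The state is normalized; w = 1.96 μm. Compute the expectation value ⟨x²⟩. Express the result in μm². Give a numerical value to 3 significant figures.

The expectation value is the |ψ|²-weighted average of x^2: ∫ x^2|ψ|² dx.
The ratio of the moment integral to the normalization integral gives ⟨x²⟩ = w^2/2.
With w = 1.96, ⟨x^2⟩ = 1.921.

⟨x^2⟩ ≈ 1.92 μm^2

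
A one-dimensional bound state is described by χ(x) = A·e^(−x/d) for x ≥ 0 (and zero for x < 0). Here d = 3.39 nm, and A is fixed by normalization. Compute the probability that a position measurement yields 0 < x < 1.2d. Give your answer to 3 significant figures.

P ≈ 0.909

|χ|² is the probability density, so P = ∫_{0}^{1.2d} |χ|² dx.
With A² fixed by ∫|χ|² = 1, i.e. A² = (d/2)^(−1), substitute and integrate.
Let u = x/d; then A² and the length scale cancel, so P = ∫_{0}^{1.2} e^(-2·u) du ÷ ∫_{0}^{∞} e^(-2·u) du.
Using ∫ e^(-2·u) du = -e^(-2·u)/2, the numerator is 1/2 - e^(-12/5)/2 and the denominator is 1/2.
Evaluating gives P = 0.9093.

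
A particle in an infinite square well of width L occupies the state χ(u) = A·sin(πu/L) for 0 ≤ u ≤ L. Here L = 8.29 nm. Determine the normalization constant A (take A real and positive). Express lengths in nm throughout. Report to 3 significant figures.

A ≈ 0.491 nm^(-1/2)

We need A² ∫|f|² du = 1, taking the integral from 0 to L.
∫|χ|² du = A²·(L/2).
Hence A² = 1/[L/2].
Plugging in L = 8.29 yields A = 0.4912.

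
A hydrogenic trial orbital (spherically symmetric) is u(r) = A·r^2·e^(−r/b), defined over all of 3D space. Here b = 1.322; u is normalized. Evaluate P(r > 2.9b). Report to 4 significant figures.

P ≈ 0.6384

P = ∫ |u|² 4πr² dr over r > 2.9b.
A² is fixed by ∫₀^∞ 4πr²|u|² dr = 1, i.e. A² = (45·π·b^7/2)^(−1).
Let t = r/b; then A², 4π and the length scale all cancel, so P = ∫_{2.9}^{∞} t^6·e^(-2·t) dt ÷ ∫_{0}^{∞} t^6·e^(-2·t) dt.
With ∫ t^6·e^(-2·t) dt = -(4·t^6 + 12·t^5 + 30·t^4 + 60·t^3 + 90·t^2 + 90·t + 45)·e^(-2·t)/8 + C, the region integral is ≈ 3.59095 and the full one is 45/8.
Taking the ratio yields P = 0.63839.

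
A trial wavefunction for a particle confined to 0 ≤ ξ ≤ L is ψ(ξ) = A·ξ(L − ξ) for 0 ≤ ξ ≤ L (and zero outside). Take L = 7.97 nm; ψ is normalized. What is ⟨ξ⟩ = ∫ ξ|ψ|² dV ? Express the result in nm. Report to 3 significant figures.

⟨ξ⟩ = ∫ ξ |ψ|² dξ over the full domain.
Expanding the polynomial and integrating term by term, since the A² factors cancel between numerator and denominator, ⟨ξ⟩ = L/2.
Putting L = 7.97 gives 3.985.

⟨ξ⟩ ≈ 3.99 nm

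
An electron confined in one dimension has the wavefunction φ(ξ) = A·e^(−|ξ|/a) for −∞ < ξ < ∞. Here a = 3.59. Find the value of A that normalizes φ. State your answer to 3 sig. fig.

Normalization requires ∫|φ|² dξ = 1, integrated from −∞ to ∞.
The integral (without the A² prefactor) comes out to a.
With a = 3.59: A² = 0.2786 and A = 0.5278.

A ≈ 0.528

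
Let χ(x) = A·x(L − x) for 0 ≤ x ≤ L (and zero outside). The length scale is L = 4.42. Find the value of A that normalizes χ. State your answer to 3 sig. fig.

A ≈ 0.133

The normalization condition is ∫|χ|² dx = 1 from 0 to L.
With χ = A·x(L − x), the integral evaluates to A²·[L^5/30].
So A² = (L^5/30)^(−1).
With L = 4.42: A² = 0.01778 and A = 0.1334.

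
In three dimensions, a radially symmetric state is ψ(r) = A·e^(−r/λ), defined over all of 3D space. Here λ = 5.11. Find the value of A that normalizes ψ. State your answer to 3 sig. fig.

A ≈ 0.0488

Normalization requires ∫|ψ|² 4πr² dr = 1, integrated from 0 to ∞.
(Spherical symmetry: dV = 4πr² dr.)
The integral (without the A² prefactor) comes out to π·λ^3.
Setting this equal to 1 gives A² = 1/(π·λ^3).
Plugging in λ = 5.11 yields A = 0.04884.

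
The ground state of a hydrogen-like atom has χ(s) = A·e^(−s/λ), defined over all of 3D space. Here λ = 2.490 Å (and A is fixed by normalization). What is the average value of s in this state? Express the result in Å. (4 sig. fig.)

⟨s⟩ ≈ 3.735 Å

The expectation value is the |χ|²-weighted average of s: ∫ s|χ|² 4πs² ds.
Recall ∫₀^∞ s^m e^(−s/β) ds = m!·β^(m+1), evaluating both integrals, ⟨s⟩ = 3·λ/2.
Putting λ = 2.490 gives 3.7350.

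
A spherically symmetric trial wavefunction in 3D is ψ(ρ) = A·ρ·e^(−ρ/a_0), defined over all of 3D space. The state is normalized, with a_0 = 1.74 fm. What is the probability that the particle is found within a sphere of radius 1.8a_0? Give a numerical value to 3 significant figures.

With dV = 4πρ²dρ, the probability is ∫|ψ|² dV over ρ ≤ 1.8a_0.
Normalization gives A² = 1/(3·π·a_0^5).
Let u = ρ/a_0; then A², 4π and the length scale all cancel, so P = ∫_{0}^{1.8} u^4·e^(-2·u) du ÷ ∫_{0}^{∞} u^4·e^(-2·u) du.
Using ∫ u^4·e^(-2·u) du = -(u^4/2 + u^3 + 3·u^2/2 + 3·u/2 + 3/4)·e^(-2·u), the numerator is ≈ 0.22017 and the denominator is 3/4.
This evaluates to P = 0.2936.

P ≈ 0.294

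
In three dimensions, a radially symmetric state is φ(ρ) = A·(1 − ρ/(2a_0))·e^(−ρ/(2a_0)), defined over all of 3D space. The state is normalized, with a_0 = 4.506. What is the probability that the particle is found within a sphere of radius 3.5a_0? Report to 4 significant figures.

P ≈ 0.1127

With dV = 4πρ²dρ, the probability is ∫|φ|² dV over ρ ≤ 3.5a_0.
The full normalization integral is A²·[8·π·a_0^3] = 1, fixing A².
Let u = ρ/a_0; then A², 4π and the length scale all cancel, so P = ∫_{0}^{3.5} u^2·(1 - u/2)^2·e^(-u) du ÷ ∫_{0}^{∞} u^2·(1 - u/2)^2·e^(-u) du.
Using ∫ u^2·(1 - u/2)^2·e^(-u) du = -(u^4/4 + u^2 + 2·u + 2)·e^(-u), the numerator is 2 - 3761·e^(-7/2)/64 and the denominator is 2.
The region integral divided by the full integral gives P = 0.11272.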